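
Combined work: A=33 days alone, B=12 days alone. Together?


Rate of A = 1/33 per day
Rate of B = 1/12 per day
Combined rate = 1/33 + 1/12 = 45/396 ≈ 0.1136 per day
Days = 1 / combined rate = 396/45
= 8.80 days

8.80 days


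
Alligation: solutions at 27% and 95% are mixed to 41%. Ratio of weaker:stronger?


Let x parts of 27% mix with y parts of 95%.
27x + 95y = 41(x + y)
27x + 95y = 41x + 41y
x(27 - 41) = y(41 - 95)
x/y = (95 - 41)/(41 - 27) = 54/14
Simplify: 27:7
= 27:7

27:7


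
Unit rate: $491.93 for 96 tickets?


Unit rate = total / quantity
= 491.93 / 96
= $5.12 per unit

$5.12 per unit


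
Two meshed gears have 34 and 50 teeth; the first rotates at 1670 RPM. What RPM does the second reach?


Gear ratio = 34:50 = 17:25
RPM_B = RPM_A × (teeth_A / teeth_B)
= 1670 × (34/50)
= 1135.6 RPM

1135.6 RPM


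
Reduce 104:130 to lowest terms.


GCD(104, 130) = 26
104/26 : 130/26
= 4:5

4:5


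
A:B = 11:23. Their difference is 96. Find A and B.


Let A = 11k, B = 23k.
23k - 11k = 96
12k = 96 → k = 96/12 = 8
A = 11×8 = 88, B = 23×8 = 184
= A = 88, B = 184

A = 88, B = 184


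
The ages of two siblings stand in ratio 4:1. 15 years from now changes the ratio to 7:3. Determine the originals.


Let A = 4k, B = 1k.
(4k + 15) / (1k + 15) = 7/3
Cross-multiply: 3(4k + 15) = 7(1k + 15)
12k + 45 = 7k + 105
12k - 7k = 105 - 45
5k = 60
k = 60/5 = 12
A = 4×12 = 48, B = 1×12 = 12
= A = 48, B = 12

A = 48, B = 12


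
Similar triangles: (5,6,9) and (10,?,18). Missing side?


Scale factor = 10/5 = 2
Missing side = 6 × 2
= 12.0

12.0


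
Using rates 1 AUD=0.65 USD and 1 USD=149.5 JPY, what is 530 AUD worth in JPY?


Step 1: 530 AUD × 0.65 = 344.50 USD
Step 2: 344.50 USD × 149.5 = 51502.75 JPY
Implied rate AUD→JPY = 0.65 × 149.5 = 97.1750
= 51502.75 JPY

51502.75 JPY


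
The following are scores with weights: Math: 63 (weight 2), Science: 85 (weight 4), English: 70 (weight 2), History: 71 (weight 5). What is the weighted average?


Numerator = 63×2 + 85×4 + 70×2 + 71×5
= 126 + 340 + 140 + 355
= 961
Total weight = 13
Weighted avg = 961/13
= 73.92

73.92


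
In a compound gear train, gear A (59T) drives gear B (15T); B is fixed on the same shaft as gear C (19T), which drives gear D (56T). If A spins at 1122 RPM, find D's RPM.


Stage 1: RPM_B = RPM_A × t_A/t_B = 1122 × 59/15 = 66198/15 = 4413.20
B and C share a shaft → RPM_C = RPM_B
Stage 2: RPM_D = RPM_C × t_C/t_D = RPM_A × (t_A×t_C)/(t_B×t_D)
Overall ratio = (59×19)/(15×56) = 1121/840
RPM_D = 1122 × 1121/840 = 1257762/840
≈ 1497.34 RPM

1497.34 RPM


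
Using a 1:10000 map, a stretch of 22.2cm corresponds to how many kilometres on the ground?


Real distance = map distance × scale
= 22.2cm × 10000
= 222000 cm = 2220.0 m
= 2.220 km

2.220 km


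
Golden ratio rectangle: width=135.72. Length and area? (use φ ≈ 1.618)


φ = (1 + √5) / 2 ≈ 1.618
Length = width × φ = 135.72 × 1.618 = 219.59496
≈ 219.59
Area = width × length = 135.72 × 219.59496 = 29803.4279712 ≈ 29803.43
= Length: 219.59, Area: 29803.43

Length: 219.59, Area: 29803.43


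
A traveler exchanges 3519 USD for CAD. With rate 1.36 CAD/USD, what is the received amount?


Amount × rate = 3519 × 1.36
= 4785.84 CAD

4785.84 CAD


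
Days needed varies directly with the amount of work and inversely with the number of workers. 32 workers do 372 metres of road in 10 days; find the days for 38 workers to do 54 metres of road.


Days ∝ work / workers, so d₂ = d₁ × (m₁/m₂) × (w₂/w₁)
Workers factor (inverse): 32/38 ≈ 0.8421
Work factor (direct): 54/372 ≈ 0.1452
d₂ = 10 × 32/38 × 54/372 = (10 × 32 × 54) / (38 × 372) = 17280/14136
≈ 1.22 days

1.22 days


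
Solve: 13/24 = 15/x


Cross multiply: 13 × x = 24 × 15
13x = 360
x = 360 / 13
= 27.69

27.69


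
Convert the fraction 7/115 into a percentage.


Percentage = (part / whole) × 100
= (7 / 115) × 100
≈ 6.09%

6.09%


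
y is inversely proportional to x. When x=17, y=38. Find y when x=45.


Inverse proportion: x × y = constant
k = 17 × 38 = 646
y₂ = k / 45 = 646 / 45
= 14.36

14.36


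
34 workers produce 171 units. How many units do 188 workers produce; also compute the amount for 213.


Direct proportion: y/x = constant
k = 171/34 ≈ 5.0294
y at x=188: k × 188 = 171 × 188 / 34 = 32148/34 ≈ 945.53
y at x=213: k × 213 = 171 × 213 / 34 = 36423/34 ≈ 1071.26
= 945.53 and 1071.26

945.53 and 1071.26


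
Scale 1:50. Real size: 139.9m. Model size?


Model size = real / scale
= 139.9 / 50
= 2.7980 m

2.7980 m


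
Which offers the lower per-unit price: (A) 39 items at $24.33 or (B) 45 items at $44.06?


Deal A: $24.33/39 = $0.6238/unit
Deal B: $44.06/45 = $0.9791/unit
A is cheaper per unit
= Deal A

Deal A


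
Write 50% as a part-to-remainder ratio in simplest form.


50% means 50 parts out of 100; remainder = 50
Part : remainder = 50:50
GCD = 50
= 1:1

1:1


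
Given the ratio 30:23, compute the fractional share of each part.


Total parts = 30 + 23 = 53
First part: 30/53 = 30/53
Second part: 23/53 = 23/53
= 30/53 and 23/53

30/53 and 23/53


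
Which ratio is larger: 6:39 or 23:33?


6/39 = 0.1538
23/33 = 0.6970
0.1538 < 0.6970, so 6:39 is less
= 23:33

23:33


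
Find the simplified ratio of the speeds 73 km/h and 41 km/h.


Ratio = 73:41
GCD = 1
Simplified = 73:41
Time ratio (same distance) = 41:73
Speed ratio = 73:41

73:41


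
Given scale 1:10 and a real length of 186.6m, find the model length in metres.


Model size = real / scale
= 186.6 / 10
= 18.6600 m

18.6600 m


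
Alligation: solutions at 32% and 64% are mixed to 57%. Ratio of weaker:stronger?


Let x parts of 32% mix with y parts of 64%.
32x + 64y = 57(x + y)
32x + 64y = 57x + 57y
x(32 - 57) = y(57 - 64)
x/y = (64 - 57)/(57 - 32) = 7/25
Simplify: 7:25
= 7:25

7:25


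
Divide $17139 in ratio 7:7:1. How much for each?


Total parts = 7 + 7 + 1 = 15
Part 1: 17139 × 7/15 = 7998.20
Part 2: 17139 × 7/15 = 7998.20
Part 3: 17139 × 1/15 = 1142.60
= Part 1: $7998.20, Part 2: $7998.20, Part 3: $1142.60

Part 1: $7998.20, Part 2: $7998.20, Part 3: $1142.60


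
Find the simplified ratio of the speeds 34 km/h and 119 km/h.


Ratio = 34:119
GCD = 17
Simplified = 2:7
Time ratio (same distance) = 7:2
Speed ratio = 2:7

2:7


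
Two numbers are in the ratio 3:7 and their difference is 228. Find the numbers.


Let A = 3k, B = 7k.
7k - 3k = 228
4k = 228 → k = 228/4 = 57
A = 3×57 = 171, B = 7×57 = 399
= A = 171, B = 399

A = 171, B = 399


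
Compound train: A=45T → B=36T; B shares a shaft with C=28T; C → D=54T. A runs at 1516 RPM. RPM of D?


Stage 1: RPM_B = RPM_A × t_A/t_B = 1516 × 45/36 = 68220/36 = 1895.00
B and C share a shaft → RPM_C = RPM_B
Stage 2: RPM_D = RPM_C × t_C/t_D = RPM_A × (t_A×t_C)/(t_B×t_D)
Overall ratio = (45×28)/(36×54) = 1260/1944
RPM_D = 1516 × 1260/1944 = 1910160/1944
≈ 982.59 RPM

982.59 RPM


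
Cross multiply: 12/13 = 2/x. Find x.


Cross multiply: 12 × x = 13 × 2
12x = 26
x = 26 / 12
= 2.17

2.17


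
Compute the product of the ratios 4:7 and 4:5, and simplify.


Compound ratio = (4×4) : (7×5)
= 16:35
GCD = 1
= 16:35

16:35


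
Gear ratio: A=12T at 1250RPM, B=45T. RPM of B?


Gear ratio = 12:45 = 4:15
RPM_B = RPM_A × (teeth_A / teeth_B)
= 1250 × (12/45)
= 333.3 RPM

333.3 RPM


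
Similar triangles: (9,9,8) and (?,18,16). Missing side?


Scale factor = 18/9 = 2
Missing side = 9 × 2
= 18.0

18.0


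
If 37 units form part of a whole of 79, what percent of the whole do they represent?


Percentage = (part / whole) × 100
= (37 / 79) × 100
≈ 46.84%

46.84%


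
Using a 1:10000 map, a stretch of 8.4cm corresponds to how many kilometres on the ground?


Real distance = map distance × scale
= 8.4cm × 10000
= 84000 cm = 840.0 m
= 0.840 km

0.840 km


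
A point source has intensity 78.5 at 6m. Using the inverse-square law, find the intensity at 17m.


I₁d₁² = I₂d₂²
I₂ = I₁ × (d₁/d₂)²
= 78.5 × (6/17)²
= 78.5 × 36/289
= 2826/289
≈ 9.7785

9.7785


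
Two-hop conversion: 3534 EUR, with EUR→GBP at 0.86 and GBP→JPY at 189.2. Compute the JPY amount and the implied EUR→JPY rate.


Step 1: 3534 EUR × 0.86 = 3039.24 GBP
Step 2: 3039.24 GBP × 189.2 = 575024.21 JPY
Implied rate EUR→JPY = 0.86 × 189.2 = 162.7120
= 575024.21 JPY; implied rate 162.7120 JPY/EUR

575024.21 JPY; implied rate 162.7120 JPY/EUR


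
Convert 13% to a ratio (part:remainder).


13% means 13 parts out of 100; remainder = 87
Part : remainder = 13:87
GCD = 1
= 13:87

13:87


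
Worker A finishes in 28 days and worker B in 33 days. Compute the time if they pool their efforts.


Rate of A = 1/28 per day
Rate of B = 1/33 per day
Combined rate = 1/28 + 1/33 = 61/924 ≈ 0.0660 per day
Days = 1 / combined rate = 924/61
≈ 15.15 days

15.15 days


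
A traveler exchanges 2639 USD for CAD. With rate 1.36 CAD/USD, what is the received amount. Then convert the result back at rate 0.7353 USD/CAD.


Amount × rate = 2639 × 1.36 = 3589.04 CAD
Round-trip: 3589.04 × 0.7353 = 2639.02 USD
= 3589.04 CAD, then 2639.02 USD

3589.04 CAD, then 2639.02 USD


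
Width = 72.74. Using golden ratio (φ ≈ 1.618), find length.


φ = (1 + √5) / 2 ≈ 1.618
Length = width × φ = 72.74 × 1.618 = 117.69332
≈ 117.69

117.69


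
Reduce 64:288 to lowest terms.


GCD(64, 288) = 32
64/32 : 288/32
= 2:9

2:9


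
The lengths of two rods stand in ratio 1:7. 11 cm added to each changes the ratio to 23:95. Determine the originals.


Let A = 1k, B = 7k.
(1k + 11) / (7k + 11) = 23/95
Cross-multiply: 95(1k + 11) = 23(7k + 11)
95k + 1045 = 161k + 253
95k - 161k = 253 - 1045
-66k = -792
k = -792/-66 = 12
A = 1×12 = 12, B = 7×12 = 84
= A = 12, B = 84

A = 12, B = 84


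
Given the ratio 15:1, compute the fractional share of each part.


Total parts = 15 + 1 = 16
First part: 15/16 = 15/16
Second part: 1/16 = 1/16
= 15/16 and 1/16

15/16 and 1/16


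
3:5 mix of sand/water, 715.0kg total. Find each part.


Total parts = 3 + 5 = 8
sand: 715.0 × 3/8 = 268.1kg
water: 715.0 × 5/8 = 446.9kg
= 268.1kg and 446.9kg

268.1kg and 446.9kg


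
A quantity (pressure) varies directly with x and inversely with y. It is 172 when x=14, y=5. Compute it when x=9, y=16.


z = k·x/y
Solve for k using the known point: k = z·y/x = 172×5/14 = 860/14 ≈ 61.4286
Now evaluate at x=9, y=16:
z = k × 9 / 16 = (860 × 9) / (14 × 16) = 7740/224
≈ 34.5536

34.5536


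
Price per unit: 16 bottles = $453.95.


Unit rate = total / quantity
= 453.95 / 16
= $28.37 per unit

$28.37 per unit


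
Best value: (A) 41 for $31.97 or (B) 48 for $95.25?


Deal A: $31.97/41 = $0.7798/unit
Deal B: $95.25/48 = $1.9844/unit
A is cheaper per unit
= Deal A

Deal A


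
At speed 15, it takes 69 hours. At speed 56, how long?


Inverse proportion: x × y = constant
k = 15 × 69 = 1035
y₂ = k / 56 = 1035 / 56
= 18.48

18.48


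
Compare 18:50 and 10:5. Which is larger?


18/50 = 0.3600
10/5 = 2.0000
0.3600 < 2.0000, so 18:50 is less
= 10:5

10:5


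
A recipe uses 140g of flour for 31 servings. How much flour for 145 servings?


Direct proportion: y/x = constant
k = 140/31 ≈ 4.5161
y₂ = k × 145 = 140 × 145 / 31 = 20300/31
≈ 654.84

654.84


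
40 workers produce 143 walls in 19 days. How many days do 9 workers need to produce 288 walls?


Days ∝ work / workers, so d₂ = d₁ × (m₁/m₂) × (w₂/w₁)
Workers factor (inverse): 40/9 ≈ 4.4444
Work factor (direct): 288/143 ≈ 2.0140
d₂ = 19 × 40/9 × 288/143 = (19 × 40 × 288) / (9 × 143) = 218880/1287
≈ 170.07 days

170.07 days


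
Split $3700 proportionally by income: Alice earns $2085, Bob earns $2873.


Total income = 2085 + 2873 = $4958
Alice: $3700 × 2085/4958 = $1555.97
Bob: $3700 × 2873/4958 = $2144.03
= Alice: $1555.97, Bob: $2144.03

Alice: $1555.97, Bob: $2144.03


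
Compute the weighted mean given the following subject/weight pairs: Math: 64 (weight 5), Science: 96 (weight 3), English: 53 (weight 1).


Numerator = 64×5 + 96×3 + 53×1
= 320 + 288 + 53
= 661
Total weight = 9
Weighted avg = 661/9
= 73.44

73.44


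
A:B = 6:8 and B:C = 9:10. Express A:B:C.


Match B: multiply A:B by 9 → 54:72
Multiply B:C by 8 → 72:80
Combined: 54:72:80
GCD = 2
= 27:36:40

27:36:40


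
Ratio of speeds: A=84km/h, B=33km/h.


Ratio = 84:33
GCD = 3
Simplified = 28:11
Time ratio (same distance) = 11:28
Speed ratio = 28:11

28:11


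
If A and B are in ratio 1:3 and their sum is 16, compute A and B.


Let A = 1k, B = 3k.
1k + 3k = 16
4k = 16 → k = 16/4 = 4
A = 1×4 = 4, B = 3×4 = 12
= A = 4, B = 12

A = 4, B = 12


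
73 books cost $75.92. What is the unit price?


Unit rate = total / quantity
= 75.92 / 73
= $1.04 per unit

$1.04 per unit


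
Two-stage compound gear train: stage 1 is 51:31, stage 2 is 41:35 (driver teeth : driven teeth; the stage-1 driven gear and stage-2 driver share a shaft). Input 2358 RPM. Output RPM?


Stage 1: RPM_B = RPM_A × t_A/t_B = 2358 × 51/31 = 120258/31 ≈ 3879.29
B and C share a shaft → RPM_C = RPM_B
Stage 2: RPM_D = RPM_C × t_C/t_D = RPM_A × (t_A×t_C)/(t_B×t_D)
Overall ratio = (51×41)/(31×35) = 2091/1085
RPM_D = 2358 × 2091/1085 = 4930578/1085
≈ 4544.31 RPM

4544.31 RPM


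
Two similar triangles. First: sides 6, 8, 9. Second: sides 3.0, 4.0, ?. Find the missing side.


Scale factor = 3.0/6 = 0.5
Missing side = 9 × 0.5
= 4.5

4.5


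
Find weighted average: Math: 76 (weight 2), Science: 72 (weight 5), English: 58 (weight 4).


Numerator = 76×2 + 72×5 + 58×4
= 152 + 360 + 232
= 744
Total weight = 11
Weighted avg = 744/11
= 67.64

67.64


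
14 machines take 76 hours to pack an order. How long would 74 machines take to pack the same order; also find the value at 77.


Inverse proportion: x × y = constant
k = 14 × 76 = 1064
At x=74: k/74 = 14.38
At x=77: k/77 = 13.82
= 14.38 and 13.82

14.38 and 13.82


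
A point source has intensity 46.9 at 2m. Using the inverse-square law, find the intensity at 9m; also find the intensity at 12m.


I₁d₁² = I₂d₂²
I at 9m = 46.9 × (2/9)² = 46.9 × 4/81 = 187.6/81 ≈ 2.3160
I at 12m = 46.9 × (2/12)² = 46.9 × 4/144 = 187.6/144 ≈ 1.3028
= 2.3160 and 1.3028

2.3160 and 1.3028


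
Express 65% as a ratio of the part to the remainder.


65% means 65 parts out of 100; remainder = 35
Part : remainder = 65:35
GCD = 5
= 13:7

13:7


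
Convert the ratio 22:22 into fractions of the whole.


Total parts = 22 + 22 = 44
First part: 22/44 = 1/2
Second part: 22/44 = 1/2
= 1/2 and 1/2

1/2 and 1/2


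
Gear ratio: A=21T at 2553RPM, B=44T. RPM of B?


Gear ratio = 21:44 = 21:44
RPM_B = RPM_A × (teeth_A / teeth_B)
= 2553 × (21/44)
= 1218.5 RPM

1218.5 RPM


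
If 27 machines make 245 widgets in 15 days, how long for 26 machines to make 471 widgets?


Days ∝ work / workers, so d₂ = d₁ × (m₁/m₂) × (w₂/w₁)
Workers factor (inverse): 27/26 ≈ 1.0385
Work factor (direct): 471/245 ≈ 1.9224
d₂ = 15 × 27/26 × 471/245 = (15 × 27 × 471) / (26 × 245) = 190755/6370
≈ 29.95 days

29.95 days


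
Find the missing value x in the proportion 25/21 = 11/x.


Cross multiply: 25 × x = 21 × 11
25x = 231
x = 231 / 25
= 9.24

9.24


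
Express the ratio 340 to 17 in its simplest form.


GCD(340, 17) = 17
340/17 : 17/17
= 20:1

20:1


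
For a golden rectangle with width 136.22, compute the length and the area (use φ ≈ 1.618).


φ = (1 + √5) / 2 ≈ 1.618
Length = width × φ = 136.22 × 1.618 = 220.40396
≈ 220.40
Area = width × length = 136.22 × 220.40396 = 30023.4274312 ≈ 30023.43
= Length: 220.40, Area: 30023.43

Length: 220.40, Area: 30023.43


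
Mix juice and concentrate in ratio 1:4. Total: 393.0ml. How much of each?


Total parts = 1 + 4 = 5
juice: 393.0 × 1/5 = 78.6ml
concentrate: 393.0 × 4/5 = 314.4ml
= 78.6ml and 314.4ml

78.6ml and 314.4ml


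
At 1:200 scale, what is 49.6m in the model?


Model size = real / scale
= 49.6 / 200
= 0.2480 m

0.2480 m


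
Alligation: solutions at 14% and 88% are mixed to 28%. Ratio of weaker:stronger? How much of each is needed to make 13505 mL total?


Let x parts of 14% mix with y parts of 88%.
14x + 88y = 28(x + y)
14x + 88y = 28x + 28y
x(14 - 28) = y(28 - 88)
x/y = (88 - 28)/(28 - 14) = 60/14
Simplify: 30:7
Total parts = 37; one part = 13505/37 = 365.00 mL
14% solution: 30×365.00 = 10950.00 mL
88% solution: 7×365.00 = 2555.00 mL
= ratio 30:7; 10950.00 mL and 2555.00 mL

ratio 30:7; 10950.00 mL and 2555.00 mL


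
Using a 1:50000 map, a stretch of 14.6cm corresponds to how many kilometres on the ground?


Real distance = map distance × scale
= 14.6cm × 50000
= 730000 cm = 7300.0 m
= 7.300 km

7.300 km


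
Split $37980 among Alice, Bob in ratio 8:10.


Total parts = 8 + 10 = 18
Alice: 37980 × 8/18 = 16880.00
Bob: 37980 × 10/18 = 21100.00
= Alice: $16880.00, Bob: $21100.00

Alice: $16880.00, Bob: $21100.00


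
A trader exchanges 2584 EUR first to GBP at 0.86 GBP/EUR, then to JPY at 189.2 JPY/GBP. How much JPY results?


Step 1: 2584 EUR × 0.86 = 2222.24 GBP
Step 2: 2222.24 GBP × 189.2 = 420447.81 JPY
Implied rate EUR→JPY = 0.86 × 189.2 = 162.7120
= 420447.81 JPY

420447.81 JPY


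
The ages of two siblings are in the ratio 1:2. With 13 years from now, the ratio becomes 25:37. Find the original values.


Let A = 1k, B = 2k.
(1k + 13) / (2k + 13) = 25/37
Cross-multiply: 37(1k + 13) = 25(2k + 13)
37k + 481 = 50k + 325
37k - 50k = 325 - 481
-13k = -156
k = -156/-13 = 12
A = 1×12 = 12, B = 2×12 = 24
= A = 12, B = 24

A = 12, B = 24


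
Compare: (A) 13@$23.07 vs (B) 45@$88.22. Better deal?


Deal A: $23.07/13 = $1.7746/unit
Deal B: $88.22/45 = $1.9604/unit
A is cheaper per unit
= Deal A

Deal A


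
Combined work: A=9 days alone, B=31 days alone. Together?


Rate of A = 1/9 per day
Rate of B = 1/31 per day
Combined rate = 1/9 + 1/31 = 40/279 ≈ 0.1434 per day
Days = 1 / combined rate = 279/40
≈ 6.98 days

6.98 days


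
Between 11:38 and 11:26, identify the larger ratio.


11/38 = 0.2895
11/26 = 0.4231
0.2895 < 0.4231, so 11:38 is less
= 11:26

11:26


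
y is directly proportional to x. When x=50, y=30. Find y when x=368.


Direct proportion: y/x = constant
k = 30/50 = 0.6000
y₂ = k × 368 = 30 × 368 / 50 = 11040/50
= 220.80

220.80


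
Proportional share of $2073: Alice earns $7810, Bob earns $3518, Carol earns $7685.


Total income = 7810 + 3518 + 7685 = $19013
Alice: $2073 × 7810/19013 = $851.53
Bob: $2073 × 3518/19013 = $383.57
Carol: $2073 × 7685/19013 = $837.90
= Alice: $851.53, Bob: $383.57, Carol: $837.90

Alice: $851.53, Bob: $383.57, Carol: $837.90


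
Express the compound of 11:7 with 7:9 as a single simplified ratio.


Compound ratio = (11×7) : (7×9)
= 77:63
GCD = 7
= 11:9

11:9


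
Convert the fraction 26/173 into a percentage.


Percentage = (part / whole) × 100
= (26 / 173) × 100
≈ 15.03%

15.03%


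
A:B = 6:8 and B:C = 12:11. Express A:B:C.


Match B: multiply A:B by 12 → 72:96
Multiply B:C by 8 → 96:88
Combined: 72:96:88
GCD = 8
= 9:12:11

9:12:11


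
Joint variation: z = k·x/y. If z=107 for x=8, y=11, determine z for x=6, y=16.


z = k·x/y
Solve for k using the known point: k = z·y/x = 107×11/8 = 1177/8 = 147.1250
Now evaluate at x=6, y=16:
z = k × 6 / 16 = (1177 × 6) / (8 × 16) = 7062/128
≈ 55.1719

55.1719


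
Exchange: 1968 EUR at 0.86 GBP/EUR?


Amount × rate = 1968 × 0.86
= 1692.48 GBP

1692.48 GBP


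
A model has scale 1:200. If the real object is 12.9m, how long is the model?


Model size = real / scale
= 12.9 / 200
= 0.0645 m

0.0645 m


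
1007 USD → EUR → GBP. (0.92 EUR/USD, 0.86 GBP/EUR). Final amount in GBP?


Step 1: 1007 USD × 0.92 = 926.44 EUR
Step 2: 926.44 EUR × 0.86 = 796.74 GBP
Implied rate USD→GBP = 0.92 × 0.86 = 0.7912
= 796.74 GBP

796.74 GBP


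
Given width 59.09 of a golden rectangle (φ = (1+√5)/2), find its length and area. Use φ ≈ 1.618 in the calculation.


φ = (1 + √5) / 2 ≈ 1.618
Length = width × φ = 59.09 × 1.618 = 95.60762
≈ 95.61
Area = width × length = 59.09 × 95.60762 = 5649.4542658 ≈ 5649.45
= Length: 95.61, Area: 5649.45

Length: 95.61, Area: 5649.45


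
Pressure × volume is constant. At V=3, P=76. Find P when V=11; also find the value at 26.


Inverse proportion: x × y = constant
k = 3 × 76 = 228
At x=11: k/11 = 20.73
At x=26: k/26 = 8.77
= 20.73 and 8.77

20.73 and 8.77


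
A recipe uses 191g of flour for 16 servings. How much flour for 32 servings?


Direct proportion: y/x = constant
k = 191/16 = 11.9375
y₂ = k × 32 = 191 × 32 / 16 = 6112/16
= 382.00

382.00


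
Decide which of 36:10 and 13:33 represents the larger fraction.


36/10 = 3.6000
13/33 = 0.3939
3.6000 > 0.3939, so 36:10 is greater
= 36:10

36:10


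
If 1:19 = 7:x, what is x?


Cross multiply: 1 × x = 19 × 7
1x = 133
x = 133 / 1
= 133.00

133.00


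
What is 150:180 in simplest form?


GCD(150, 180) = 30
150/30 : 180/30
= 5:6

5:6


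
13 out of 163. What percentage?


Percentage = (part / whole) × 100
= (13 / 163) × 100
≈ 7.98%

7.98%


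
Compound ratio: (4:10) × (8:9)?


Compound ratio = (4×8) : (10×9)
= 32:90
GCD = 2
= 16:45

16:45


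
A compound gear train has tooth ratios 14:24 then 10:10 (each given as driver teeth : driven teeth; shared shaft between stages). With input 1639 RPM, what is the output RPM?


Stage 1: RPM_B = RPM_A × t_A/t_B = 1639 × 14/24 = 22946/24 ≈ 956.08
B and C share a shaft → RPM_C = RPM_B
Stage 2: RPM_D = RPM_C × t_C/t_D = RPM_A × (t_A×t_C)/(t_B×t_D)
Overall ratio = (14×10)/(24×10) = 140/240
RPM_D = 1639 × 140/240 = 229460/240
≈ 956.08 RPM

956.08 RPM


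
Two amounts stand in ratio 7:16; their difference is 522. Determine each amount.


Let A = 7k, B = 16k.
16k - 7k = 522
9k = 522 → k = 522/9 = 58
A = 7×58 = 406, B = 16×58 = 928
= A = 406, B = 928

A = 406, B = 928


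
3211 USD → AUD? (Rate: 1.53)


Amount × rate = 3211 × 1.53
= 4912.83 AUD

4912.83 AUD


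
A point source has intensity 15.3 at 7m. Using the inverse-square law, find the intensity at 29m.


I₁d₁² = I₂d₂²
I₂ = I₁ × (d₁/d₂)²
= 15.3 × (7/29)²
= 15.3 × 49/841
= 749.7/841
≈ 0.8914

0.8914


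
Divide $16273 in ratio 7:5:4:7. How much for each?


Total parts = 7 + 5 + 4 + 7 = 23
Part 1: 16273 × 7/23 = 4952.65
Part 2: 16273 × 5/23 = 3537.61
Part 3: 16273 × 4/23 = 2830.09
Part 4: 16273 × 7/23 = 4952.65
= Part 1: $4952.65, Part 2: $3537.61, Part 3: $2830.09, Part 4: $4952.65

Part 1: $4952.65, Part 2: $3537.61, Part 3: $2830.09, Part 4: $4952.65


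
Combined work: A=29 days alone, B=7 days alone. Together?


Rate of A = 1/29 per day
Rate of B = 1/7 per day
Combined rate = 1/29 + 1/7 = 36/203 ≈ 0.1773 per day
Days = 1 / combined rate = 203/36
≈ 5.64 days

5.64 days


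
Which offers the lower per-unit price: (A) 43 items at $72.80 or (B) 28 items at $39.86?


Deal A: $72.80/43 = $1.6930/unit
Deal B: $39.86/28 = $1.4236/unit
B is cheaper per unit
= Deal B

Deal B


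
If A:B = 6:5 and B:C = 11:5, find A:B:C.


Match B: multiply A:B by 11 → 66:55
Multiply B:C by 5 → 55:25
Combined: 66:55:25
GCD = 1
= 66:55:25

66:55:25


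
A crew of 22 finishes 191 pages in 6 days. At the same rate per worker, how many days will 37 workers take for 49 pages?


Days ∝ work / workers, so d₂ = d₁ × (m₁/m₂) × (w₂/w₁)
Workers factor (inverse): 22/37 ≈ 0.5946
Work factor (direct): 49/191 ≈ 0.2565
d₂ = 6 × 22/37 × 49/191 = (6 × 22 × 49) / (37 × 191) = 6468/7067
≈ 0.92 days

0.92 days


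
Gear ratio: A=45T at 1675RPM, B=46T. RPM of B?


Gear ratio = 45:46 = 45:46
RPM_B = RPM_A × (teeth_A / teeth_B)
= 1675 × (45/46)
= 1638.6 RPM

1638.6 RPM


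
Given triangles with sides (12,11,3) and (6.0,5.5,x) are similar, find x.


Scale factor = 6.0/12 = 0.5
Missing side = 3 × 0.5
= 1.5

1.5


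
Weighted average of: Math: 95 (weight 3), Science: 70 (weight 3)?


Numerator = 95×3 + 70×3
= 285 + 210
= 495
Total weight = 6
Weighted avg = 495/6
= 82.50

82.50


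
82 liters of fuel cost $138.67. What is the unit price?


Unit rate = total / quantity
= 138.67 / 82
= $1.69 per unit

$1.69 per unit


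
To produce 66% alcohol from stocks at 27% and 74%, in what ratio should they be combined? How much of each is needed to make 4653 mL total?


Let x parts of 27% mix with y parts of 74%.
27x + 74y = 66(x + y)
27x + 74y = 66x + 66y
x(27 - 66) = y(66 - 74)
x/y = (74 - 66)/(66 - 27) = 8/39
Simplify: 8:39
Total parts = 47; one part = 4653/47 = 99.00 mL
27% solution: 8×99.00 = 792.00 mL
74% solution: 39×99.00 = 3861.00 mL
= ratio 8:39; 792.00 mL and 3861.00 mL

ratio 8:39; 792.00 mL and 3861.00 mL


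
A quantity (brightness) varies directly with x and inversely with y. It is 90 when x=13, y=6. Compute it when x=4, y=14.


z = k·x/y
Solve for k using the known point: k = z·y/x = 90×6/13 = 540/13 ≈ 41.5385
Now evaluate at x=4, y=14:
z = k × 4 / 14 = (540 × 4) / (13 × 14) = 2160/182
≈ 11.8681

11.8681


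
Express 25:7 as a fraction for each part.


Total parts = 25 + 7 = 32
First part: 25/32 = 25/32
Second part: 7/32 = 7/32
= 25/32 and 7/32

25/32 and 7/32


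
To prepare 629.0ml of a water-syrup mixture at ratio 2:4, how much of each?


Total parts = 2 + 4 = 6
water: 629.0 × 2/6 = 209.7ml
syrup: 629.0 × 4/6 = 419.3ml
= 209.7ml and 419.3ml

209.7ml and 419.3ml


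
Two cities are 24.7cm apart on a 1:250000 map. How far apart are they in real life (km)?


Real distance = map distance × scale
= 24.7cm × 250000
= 6175000 cm = 61750.0 m
= 61.750 km

61.750 km


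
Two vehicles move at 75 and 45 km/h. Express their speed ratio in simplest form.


Ratio = 75:45
GCD = 15
Simplified = 5:3
Time ratio (same distance) = 3:5
Speed ratio = 5:3

5:3


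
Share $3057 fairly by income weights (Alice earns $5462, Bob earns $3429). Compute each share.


Total income = 5462 + 3429 = $8891
Alice: $3057 × 5462/8891 = $1878.00
Bob: $3057 × 3429/8891 = $1179.00
= Alice: $1878.00, Bob: $1179.00

Alice: $1878.00, Bob: $1179.00


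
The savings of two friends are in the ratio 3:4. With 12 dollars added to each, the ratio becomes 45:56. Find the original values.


Let A = 3k, B = 4k.
(3k + 12) / (4k + 12) = 45/56
Cross-multiply: 56(3k + 12) = 45(4k + 12)
168k + 672 = 180k + 540
168k - 180k = 540 - 672
-12k = -132
k = -132/-12 = 11
A = 3×11 = 33, B = 4×11 = 44
= A = 33, B = 44

A = 33, B = 44


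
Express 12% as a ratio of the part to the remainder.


12% means 12 parts out of 100; remainder = 88
Part : remainder = 12:88
GCD = 4
= 3:22

3:22


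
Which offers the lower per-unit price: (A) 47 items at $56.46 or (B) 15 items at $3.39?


Deal A: $56.46/47 = $1.2013/unit
Deal B: $3.39/15 = $0.2260/unit
B is cheaper per unit
= Deal B

Deal B


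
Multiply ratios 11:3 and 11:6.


Compound ratio = (11×11) : (3×6)
= 121:18
GCD = 1
= 121:18

121:18


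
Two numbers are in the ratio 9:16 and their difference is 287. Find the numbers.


Let A = 9k, B = 16k.
16k - 9k = 287
7k = 287 → k = 287/7 = 41
A = 9×41 = 369, B = 16×41 = 656
= A = 369, B = 656

A = 369, B = 656


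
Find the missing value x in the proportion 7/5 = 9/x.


Cross multiply: 7 × x = 5 × 9
7x = 45
x = 45 / 7
= 6.43

6.43


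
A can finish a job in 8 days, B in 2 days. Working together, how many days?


Rate of A = 1/8 per day
Rate of B = 1/2 per day
Combined rate = 1/8 + 1/2 = 10/16 = 0.6250 per day
Days = 1 / combined rate = 16/10
= 1.60 days

1.60 days


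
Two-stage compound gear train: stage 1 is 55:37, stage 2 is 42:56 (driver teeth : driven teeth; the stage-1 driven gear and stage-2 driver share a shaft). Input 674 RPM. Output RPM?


Stage 1: RPM_B = RPM_A × t_A/t_B = 674 × 55/37 = 37070/37 ≈ 1001.89
B and C share a shaft → RPM_C = RPM_B
Stage 2: RPM_D = RPM_C × t_C/t_D = RPM_A × (t_A×t_C)/(t_B×t_D)
Overall ratio = (55×42)/(37×56) = 2310/2072
RPM_D = 674 × 2310/2072 = 1556940/2072
≈ 751.42 RPM

751.42 RPM


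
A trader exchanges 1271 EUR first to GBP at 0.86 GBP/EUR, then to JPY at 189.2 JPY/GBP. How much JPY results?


Step 1: 1271 EUR × 0.86 = 1093.06 GBP
Step 2: 1093.06 GBP × 189.2 = 206806.95 JPY
Implied rate EUR→JPY = 0.86 × 189.2 = 162.7120
= 206806.95 JPY

206806.95 JPY


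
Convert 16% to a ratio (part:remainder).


16% means 16 parts out of 100; remainder = 84
Part : remainder = 16:84
GCD = 4
= 4:21

4:21


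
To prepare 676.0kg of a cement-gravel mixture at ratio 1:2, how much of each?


Total parts = 1 + 2 = 3
cement: 676.0 × 1/3 = 225.3kg
gravel: 676.0 × 2/3 = 450.7kg
= 225.3kg and 450.7kg

225.3kg and 450.7kg


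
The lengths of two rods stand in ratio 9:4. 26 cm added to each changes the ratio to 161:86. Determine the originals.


Let A = 9k, B = 4k.
(9k + 26) / (4k + 26) = 161/86
Cross-multiply: 86(9k + 26) = 161(4k + 26)
774k + 2236 = 644k + 4186
774k - 644k = 4186 - 2236
130k = 1950
k = 1950/130 = 15
A = 9×15 = 135, B = 4×15 = 60
= A = 135, B = 60

A = 135, B = 60


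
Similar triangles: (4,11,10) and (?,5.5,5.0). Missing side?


Scale factor = 5.5/11 = 0.5
Missing side = 4 × 0.5
= 2.0

2.0


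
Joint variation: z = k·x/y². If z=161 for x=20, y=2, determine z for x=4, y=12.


z = k·x/y²
Solve for k using the known point: k = z·y²/x = 161×4/20 = 644/20 = 32.2000
Now evaluate at x=4, y=12:
z = k × 4 / 144 = (644 × 4) / (20 × 144) = 2576/2880
≈ 0.8944

0.8944


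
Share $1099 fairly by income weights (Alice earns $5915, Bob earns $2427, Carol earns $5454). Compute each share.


Total income = 5915 + 2427 + 5454 = $13796
Alice: $1099 × 5915/13796 = $471.19
Bob: $1099 × 2427/13796 = $193.34
Carol: $1099 × 5454/13796 = $434.47
= Alice: $471.19, Bob: $193.34, Carol: $434.47

Alice: $471.19, Bob: $193.34, Carol: $434.47


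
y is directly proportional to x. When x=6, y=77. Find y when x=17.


Direct proportion: y/x = constant
k = 77/6 ≈ 12.8333
y₂ = k × 17 = 77 × 17 / 6 = 1309/6
≈ 218.17

218.17


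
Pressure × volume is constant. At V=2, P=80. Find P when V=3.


Inverse proportion: x × y = constant
k = 2 × 80 = 160
y₂ = k / 3 = 160 / 3
= 53.33

53.33


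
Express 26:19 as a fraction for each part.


Total parts = 26 + 19 = 45
First part: 26/45 = 26/45
Second part: 19/45 = 19/45
= 26/45 and 19/45

26/45 and 19/45


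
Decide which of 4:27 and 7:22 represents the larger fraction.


4/27 = 0.1481
7/22 = 0.3182
0.1481 < 0.3182, so 4:27 is less
= 7:22

7:22


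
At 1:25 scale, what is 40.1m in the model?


Model size = real / scale
= 40.1 / 25
= 1.6040 m

1.6040 m


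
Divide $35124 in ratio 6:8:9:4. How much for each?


Total parts = 6 + 8 + 9 + 4 = 27
Part 1: 35124 × 6/27 = 7805.33
Part 2: 35124 × 8/27 = 10407.11
Part 3: 35124 × 9/27 = 11708.00
Part 4: 35124 × 4/27 = 5203.56
= Part 1: $7805.33, Part 2: $10407.11, Part 3: $11708.00, Part 4: $5203.56

Part 1: $7805.33, Part 2: $10407.11, Part 3: $11708.00, Part 4: $5203.56


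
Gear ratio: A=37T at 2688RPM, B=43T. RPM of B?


Gear ratio = 37:43 = 37:43
RPM_B = RPM_A × (teeth_A / teeth_B)
= 2688 × (37/43)
= 2312.9 RPM

2312.9 RPM


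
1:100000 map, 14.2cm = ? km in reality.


Real distance = map distance × scale
= 14.2cm × 100000
= 1420000 cm = 14200.0 m
= 14.200 km

14.200 km


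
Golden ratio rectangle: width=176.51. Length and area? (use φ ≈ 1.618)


φ = (1 + √5) / 2 ≈ 1.618
Length = width × φ = 176.51 × 1.618 = 285.59318
≈ 285.59
Area = width × length = 176.51 × 285.59318 = 50410.0522018 ≈ 50410.05
= Length: 285.59, Area: 50410.05

Length: 285.59, Area: 50410.05


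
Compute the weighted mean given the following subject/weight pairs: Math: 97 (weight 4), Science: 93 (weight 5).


Numerator = 97×4 + 93×5
= 388 + 465
= 853
Total weight = 9
Weighted avg = 853/9
= 94.78

94.78


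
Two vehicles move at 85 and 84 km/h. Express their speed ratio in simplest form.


Ratio = 85:84
GCD = 1
Simplified = 85:84
Time ratio (same distance) = 84:85
Speed ratio = 85:84

85:84


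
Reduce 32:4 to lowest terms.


GCD(32, 4) = 4
32/4 : 4/4
= 8:1

8:1


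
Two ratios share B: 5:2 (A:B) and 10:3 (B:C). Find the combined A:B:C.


Match B: multiply A:B by 10 → 50:20
Multiply B:C by 2 → 20:6
Combined: 50:20:6
GCD = 2
= 25:10:3

25:10:3


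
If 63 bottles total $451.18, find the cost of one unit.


Unit rate = total / quantity
= 451.18 / 63
= $7.16 per unit

$7.16 per unit


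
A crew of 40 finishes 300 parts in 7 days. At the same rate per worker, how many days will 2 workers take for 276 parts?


Days ∝ work / workers, so d₂ = d₁ × (m₁/m₂) × (w₂/w₁)
Workers factor (inverse): 40/2 = 20.0000
Work factor (direct): 276/300 = 0.9200
d₂ = 7 × 40/2 × 276/300 = (7 × 40 × 276) / (2 × 300) = 77280/600
= 128.80 days

128.80 days


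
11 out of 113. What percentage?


Percentage = (part / whole) × 100
= (11 / 113) × 100
≈ 9.73%

9.73%


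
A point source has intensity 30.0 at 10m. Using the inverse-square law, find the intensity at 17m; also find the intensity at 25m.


I₁d₁² = I₂d₂²
I at 17m = 30.0 × (10/17)² = 30.0 × 100/289 = 3000/289 ≈ 10.3806
I at 25m = 30.0 × (10/25)² = 30.0 × 100/625 = 3000/625 = 4.8000
= 10.3806 and 4.8000

10.3806 and 4.8000


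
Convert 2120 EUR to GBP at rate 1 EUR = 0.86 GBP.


Amount × rate = 2120 × 0.86
= 1823.20 GBP

1823.20 GBP


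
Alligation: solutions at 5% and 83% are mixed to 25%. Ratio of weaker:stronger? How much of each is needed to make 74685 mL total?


Let x parts of 5% mix with y parts of 83%.
5x + 83y = 25(x + y)
5x + 83y = 25x + 25y
x(5 - 25) = y(25 - 83)
x/y = (83 - 25)/(25 - 5) = 58/20
Simplify: 29:10
Total parts = 39; one part = 74685/39 = 1915.00 mL
5% solution: 29×1915.00 = 55535.00 mL
83% solution: 10×1915.00 = 19150.00 mL
= ratio 29:10; 55535.00 mL and 19150.00 mL

ratio 29:10; 55535.00 mL and 19150.00 mL


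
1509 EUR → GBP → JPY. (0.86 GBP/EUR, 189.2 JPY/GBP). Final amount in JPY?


Step 1: 1509 EUR × 0.86 = 1297.74 GBP
Step 2: 1297.74 GBP × 189.2 = 245532.41 JPY
Implied rate EUR→JPY = 0.86 × 189.2 = 162.7120
= 245532.41 JPY

245532.41 JPY


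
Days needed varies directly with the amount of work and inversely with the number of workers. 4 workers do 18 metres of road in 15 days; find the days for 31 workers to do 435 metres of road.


Days ∝ work / workers, so d₂ = d₁ × (m₁/m₂) × (w₂/w₁)
Workers factor (inverse): 4/31 ≈ 0.1290
Work factor (direct): 435/18 ≈ 24.1667
d₂ = 15 × 4/31 × 435/18 = (15 × 4 × 435) / (31 × 18) = 26100/558
≈ 46.77 days

46.77 days


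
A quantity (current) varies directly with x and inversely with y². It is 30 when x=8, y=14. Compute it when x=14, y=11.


z = k·x/y²
Solve for k using the known point: k = z·y²/x = 30×196/8 = 5880/8 = 735.0000
Now evaluate at x=14, y=11:
z = k × 14 / 121 = (5880 × 14) / (8 × 121) = 82320/968
≈ 85.0413

85.0413


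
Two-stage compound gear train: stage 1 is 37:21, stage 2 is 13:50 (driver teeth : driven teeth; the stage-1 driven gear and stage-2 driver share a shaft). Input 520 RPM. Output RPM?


Stage 1: RPM_B = RPM_A × t_A/t_B = 520 × 37/21 = 19240/21 ≈ 916.19
B and C share a shaft → RPM_C = RPM_B
Stage 2: RPM_D = RPM_C × t_C/t_D = RPM_A × (t_A×t_C)/(t_B×t_D)
Overall ratio = (37×13)/(21×50) = 481/1050
RPM_D = 520 × 481/1050 = 250120/1050
≈ 238.21 RPM

238.21 RPM


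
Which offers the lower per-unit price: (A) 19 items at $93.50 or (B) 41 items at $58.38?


Deal A: $93.50/19 = $4.9211/unit
Deal B: $58.38/41 = $1.4239/unit
B is cheaper per unit
= Deal B

Deal B


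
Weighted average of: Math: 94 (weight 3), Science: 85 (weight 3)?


Numerator = 94×3 + 85×3
= 282 + 255
= 537
Total weight = 6
Weighted avg = 537/6
= 89.50

89.50


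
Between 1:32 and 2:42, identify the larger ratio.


1/32 = 0.0312
2/42 = 0.0476
0.0312 < 0.0476, so 1:32 is less
= 2:42

2:42


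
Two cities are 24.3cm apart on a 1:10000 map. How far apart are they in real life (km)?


Real distance = map distance × scale
= 24.3cm × 10000
= 243000 cm = 2430.0 m
= 2.430 km

2.430 km


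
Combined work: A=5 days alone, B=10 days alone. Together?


Rate of A = 1/5 per day
Rate of B = 1/10 per day
Combined rate = 1/5 + 1/10 = 15/50 = 0.3000 per day
Days = 1 / combined rate = 50/15
≈ 3.33 days

3.33 days


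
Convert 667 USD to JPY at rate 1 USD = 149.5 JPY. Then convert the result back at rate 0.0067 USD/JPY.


Amount × rate = 667 × 149.5 = 99716.50 JPY
Round-trip: 99716.50 × 0.0067 = 668.10 USD
= 99716.50 JPY, then 668.10 USD

99716.50 JPY, then 668.10 USD


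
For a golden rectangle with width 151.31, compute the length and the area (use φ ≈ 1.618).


φ = (1 + √5) / 2 ≈ 1.618
Length = width × φ = 151.31 × 1.618 = 244.81958
≈ 244.82
Area = width × length = 151.31 × 244.81958 = 37043.6506498 ≈ 37043.65
= Length: 244.82, Area: 37043.65

Length: 244.82, Area: 37043.65


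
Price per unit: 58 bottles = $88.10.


Unit rate = total / quantity
= 88.10 / 58
= $1.52 per unit

$1.52 per unit


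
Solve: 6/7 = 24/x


Cross multiply: 6 × x = 7 × 24
6x = 168
x = 168 / 6
= 28.00

28.00


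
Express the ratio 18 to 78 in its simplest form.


GCD(18, 78) = 6
18/6 : 78/6
= 3:13

3:13


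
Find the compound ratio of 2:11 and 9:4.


Compound ratio = (2×9) : (11×4)
= 18:44
GCD = 2
= 9:22

9:22


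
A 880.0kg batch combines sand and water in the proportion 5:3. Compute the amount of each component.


Total parts = 5 + 3 = 8
sand: 880.0 × 5/8 = 550.0kg
water: 880.0 × 3/8 = 330.0kg
= 550.0kg and 330.0kg

550.0kg and 330.0kg


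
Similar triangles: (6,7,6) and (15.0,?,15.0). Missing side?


Scale factor = 15.0/6 = 2.5
Missing side = 7 × 2.5
= 17.5

17.5


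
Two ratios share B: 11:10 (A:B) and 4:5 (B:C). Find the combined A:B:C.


Match B: multiply A:B by 4 → 44:40
Multiply B:C by 10 → 40:50
Combined: 44:40:50
GCD = 2
= 22:20:25

22:20:25


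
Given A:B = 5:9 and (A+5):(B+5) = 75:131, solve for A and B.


Let A = 5k, B = 9k.
(5k + 5) / (9k + 5) = 75/131
Cross-multiply: 131(5k + 5) = 75(9k + 5)
655k + 655 = 675k + 375
655k - 675k = 375 - 655
-20k = -280
k = -280/-20 = 14
A = 5×14 = 70, B = 9×14 = 126
= A = 70, B = 126

A = 70, B = 126


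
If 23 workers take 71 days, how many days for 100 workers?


Inverse proportion: x × y = constant
k = 23 × 71 = 1633
y₂ = k / 100 = 1633 / 100
= 16.33

16.33


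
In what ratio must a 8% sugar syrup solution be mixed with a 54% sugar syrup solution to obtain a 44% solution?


Let x parts of 8% mix with y parts of 54%.
8x + 54y = 44(x + y)
8x + 54y = 44x + 44y
x(8 - 44) = y(44 - 54)
x/y = (54 - 44)/(44 - 8) = 10/36
Simplify: 5:18
= 5:18

5:18


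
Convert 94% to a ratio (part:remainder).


94% means 94 parts out of 100; remainder = 6
Part : remainder = 94:6
GCD = 2
= 47:3

47:3


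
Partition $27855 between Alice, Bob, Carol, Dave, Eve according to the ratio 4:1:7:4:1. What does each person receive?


Total parts = 4 + 1 + 7 + 4 + 1 = 17
Alice: 27855 × 4/17 = 6554.12
Bob: 27855 × 1/17 = 1638.53
Carol: 27855 × 7/17 = 11469.71
Dave: 27855 × 4/17 = 6554.12
Eve: 27855 × 1/17 = 1638.53
= Alice: $6554.12, Bob: $1638.53, Carol: $11469.71, Dave: $6554.12, Eve: $1638.53

Alice: $6554.12, Bob: $1638.53, Carol: $11469.71, Dave: $6554.12, Eve: $1638.53
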